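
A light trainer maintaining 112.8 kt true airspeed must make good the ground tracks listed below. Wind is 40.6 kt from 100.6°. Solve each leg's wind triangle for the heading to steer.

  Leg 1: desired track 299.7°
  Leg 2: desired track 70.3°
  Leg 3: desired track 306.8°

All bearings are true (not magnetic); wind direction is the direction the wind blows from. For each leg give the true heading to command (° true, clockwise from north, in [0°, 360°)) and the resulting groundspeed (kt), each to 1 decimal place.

Leg 1: desired track 299.7°; wind correction +6.8° → command heading 306.5°, groundspeed 150.4 kt
Leg 2: desired track 70.3°; wind correction +10.5° → command heading 80.8°, groundspeed 75.9 kt
Leg 3: desired track 306.8°; wind correction +9.1° → command heading 315.9°, groundspeed 147.8 kt

Leg 1: heading=306.5°, groundspeed=150.4 kt
Leg 2: heading=80.8°, groundspeed=75.9 kt
Leg 3: heading=315.9°, groundspeed=147.8 kt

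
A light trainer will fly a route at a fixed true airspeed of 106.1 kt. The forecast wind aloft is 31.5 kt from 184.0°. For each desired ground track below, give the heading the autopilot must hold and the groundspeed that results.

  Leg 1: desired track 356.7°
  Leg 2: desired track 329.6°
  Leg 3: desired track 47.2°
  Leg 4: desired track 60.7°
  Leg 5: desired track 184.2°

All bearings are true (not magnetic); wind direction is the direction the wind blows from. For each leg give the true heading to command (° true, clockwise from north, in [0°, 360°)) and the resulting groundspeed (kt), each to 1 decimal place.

Leg 1: heading=354.5°, groundspeed=137.3 kt
Leg 2: heading=319.9°, groundspeed=130.6 kt
Leg 3: heading=58.9°, groundspeed=126.8 kt
Leg 4: heading=75.1°, groundspeed=120.1 kt
Leg 5: heading=184.1°, groundspeed=74.6 kt

Leg 1: desired track 356.7°; wind correction -2.2° → command heading 354.5°, groundspeed 137.3 kt
Leg 2: desired track 329.6°; wind correction -9.7° → command heading 319.9°, groundspeed 130.6 kt
Leg 3: desired track 47.2°; wind correction +11.7° → command heading 58.9°, groundspeed 126.8 kt
Leg 4: desired track 60.7°; wind correction +14.4° → command heading 75.1°, groundspeed 120.1 kt
Leg 5: desired track 184.2°; wind correction -0.1° → command heading 184.1°, groundspeed 74.6 kt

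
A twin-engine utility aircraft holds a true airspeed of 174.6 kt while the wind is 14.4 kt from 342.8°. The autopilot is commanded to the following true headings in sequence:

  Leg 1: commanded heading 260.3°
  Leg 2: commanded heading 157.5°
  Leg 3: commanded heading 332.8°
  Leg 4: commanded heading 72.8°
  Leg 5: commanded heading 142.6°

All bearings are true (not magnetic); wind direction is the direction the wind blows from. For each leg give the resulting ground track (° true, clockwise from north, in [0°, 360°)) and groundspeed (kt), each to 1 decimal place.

Leg 1: track=255.6°, groundspeed=173.3 kt
Leg 2: track=157.9°, groundspeed=188.9 kt
Leg 3: track=331.9°, groundspeed=160.4 kt
Leg 4: track=77.5°, groundspeed=175.2 kt
Leg 5: track=144.1°, groundspeed=188.2 kt

Leg 1: heading 260.3°; drift -4.7° → track 255.6°, groundspeed 173.3 kt
Leg 2: heading 157.5°; drift +0.4° → track 157.9°, groundspeed 188.9 kt
Leg 3: heading 332.8°; drift -0.9° → track 331.9°, groundspeed 160.4 kt
Leg 4: heading 72.8°; drift +4.7° → track 77.5°, groundspeed 175.2 kt
Leg 5: heading 142.6°; drift +1.5° → track 144.1°, groundspeed 188.2 kt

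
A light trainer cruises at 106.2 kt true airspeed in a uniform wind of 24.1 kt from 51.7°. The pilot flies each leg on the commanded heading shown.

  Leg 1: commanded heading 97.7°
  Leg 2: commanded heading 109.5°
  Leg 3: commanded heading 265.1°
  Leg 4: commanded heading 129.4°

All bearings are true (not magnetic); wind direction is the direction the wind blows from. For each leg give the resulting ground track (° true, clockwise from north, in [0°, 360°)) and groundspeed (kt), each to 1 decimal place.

Leg 1: heading 97.7°; drift +11.0° → track 108.7°, groundspeed 91.1 kt
Leg 2: heading 109.5°; drift +12.3° → track 121.8°, groundspeed 95.6 kt
Leg 3: heading 265.1°; drift -6.0° → track 259.1°, groundspeed 127.0 kt
Leg 4: heading 129.4°; drift +13.1° → track 142.5°, groundspeed 103.8 kt

Leg 1: track=108.7°, groundspeed=91.1 kt
Leg 2: track=121.8°, groundspeed=95.6 kt
Leg 3: track=259.1°, groundspeed=127.0 kt
Leg 4: track=142.5°, groundspeed=103.8 kt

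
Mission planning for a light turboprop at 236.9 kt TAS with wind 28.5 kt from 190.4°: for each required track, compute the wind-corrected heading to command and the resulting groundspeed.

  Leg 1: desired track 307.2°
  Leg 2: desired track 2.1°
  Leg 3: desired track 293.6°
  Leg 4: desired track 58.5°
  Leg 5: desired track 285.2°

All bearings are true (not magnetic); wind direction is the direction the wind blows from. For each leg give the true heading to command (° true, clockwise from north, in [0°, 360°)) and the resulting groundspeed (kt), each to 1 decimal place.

Leg 1: heading=301.0°, groundspeed=248.4 kt
Leg 2: heading=1.1°, groundspeed=265.1 kt
Leg 3: heading=286.9°, groundspeed=241.8 kt
Leg 4: heading=63.6°, groundspeed=255.0 kt
Leg 5: heading=278.3°, groundspeed=237.6 kt

Leg 1: desired track 307.2°; wind correction -6.2° → command heading 301.0°, groundspeed 248.4 kt
Leg 2: desired track 2.1°; wind correction -1.0° → command heading 1.1°, groundspeed 265.1 kt
Leg 3: desired track 293.6°; wind correction -6.7° → command heading 286.9°, groundspeed 241.8 kt
Leg 4: desired track 58.5°; wind correction +5.1° → command heading 63.6°, groundspeed 255.0 kt
Leg 5: desired track 285.2°; wind correction -6.9° → command heading 278.3°, groundspeed 237.6 kt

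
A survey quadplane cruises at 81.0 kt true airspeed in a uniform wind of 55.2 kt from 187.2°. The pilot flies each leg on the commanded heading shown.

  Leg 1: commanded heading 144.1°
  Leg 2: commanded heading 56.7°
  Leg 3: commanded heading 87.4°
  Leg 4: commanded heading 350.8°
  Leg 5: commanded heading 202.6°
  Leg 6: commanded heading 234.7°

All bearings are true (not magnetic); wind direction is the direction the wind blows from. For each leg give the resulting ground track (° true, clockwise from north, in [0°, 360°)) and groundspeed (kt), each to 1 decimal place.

Leg 1: track=101.3°, groundspeed=55.5 kt
Leg 2: track=36.9°, groundspeed=124.2 kt
Leg 3: track=56.4°, groundspeed=105.5 kt
Leg 4: track=357.4°, groundspeed=134.9 kt
Leg 5: track=230.4°, groundspeed=31.4 kt
Leg 6: track=277.7°, groundspeed=59.7 kt

Leg 1: heading 144.1°; drift -42.8° → track 101.3°, groundspeed 55.5 kt
Leg 2: heading 56.7°; drift -19.8° → track 36.9°, groundspeed 124.2 kt
Leg 3: heading 87.4°; drift -31.0° → track 56.4°, groundspeed 105.5 kt
Leg 4: heading 350.8°; drift +6.6° → track 357.4°, groundspeed 134.9 kt
Leg 5: heading 202.6°; drift +27.8° → track 230.4°, groundspeed 31.4 kt
Leg 6: heading 234.7°; drift +43.0° → track 277.7°, groundspeed 59.7 kt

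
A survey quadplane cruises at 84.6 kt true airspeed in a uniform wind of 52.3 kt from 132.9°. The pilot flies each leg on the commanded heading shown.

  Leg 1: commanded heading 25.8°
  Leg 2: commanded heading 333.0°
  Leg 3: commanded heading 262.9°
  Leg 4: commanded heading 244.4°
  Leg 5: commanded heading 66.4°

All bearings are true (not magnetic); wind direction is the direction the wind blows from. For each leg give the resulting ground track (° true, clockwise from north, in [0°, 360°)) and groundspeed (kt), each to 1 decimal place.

Leg 1: track=359.2°, groundspeed=111.8 kt
Leg 2: track=325.3°, groundspeed=134.9 kt
Leg 3: track=281.6°, groundspeed=124.8 kt
Leg 4: track=269.5°, groundspeed=114.6 kt
Leg 5: track=29.4°, groundspeed=79.8 kt

Leg 1: heading 25.8°; drift -26.6° → track 359.2°, groundspeed 111.8 kt
Leg 2: heading 333.0°; drift -7.7° → track 325.3°, groundspeed 134.9 kt
Leg 3: heading 262.9°; drift +18.7° → track 281.6°, groundspeed 124.8 kt
Leg 4: heading 244.4°; drift +25.1° → track 269.5°, groundspeed 114.6 kt
Leg 5: heading 66.4°; drift -37.0° → track 29.4°, groundspeed 79.8 kt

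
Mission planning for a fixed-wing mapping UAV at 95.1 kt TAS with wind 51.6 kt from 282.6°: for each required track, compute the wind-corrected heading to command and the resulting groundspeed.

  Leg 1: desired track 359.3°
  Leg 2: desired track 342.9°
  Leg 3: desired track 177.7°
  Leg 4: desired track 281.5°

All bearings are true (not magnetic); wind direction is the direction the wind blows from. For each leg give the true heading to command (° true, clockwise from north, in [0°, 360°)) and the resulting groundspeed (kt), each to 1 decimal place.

Leg 1: heading=327.4°, groundspeed=68.9 kt
Leg 2: heading=314.8°, groundspeed=58.3 kt
Leg 3: heading=209.3°, groundspeed=94.2 kt
Leg 4: heading=282.1°, groundspeed=43.5 kt

Leg 1: desired track 359.3°; wind correction -31.9° → command heading 327.4°, groundspeed 68.9 kt
Leg 2: desired track 342.9°; wind correction -28.1° → command heading 314.8°, groundspeed 58.3 kt
Leg 3: desired track 177.7°; wind correction +31.6° → command heading 209.3°, groundspeed 94.2 kt
Leg 4: desired track 281.5°; wind correction +0.6° → command heading 282.1°, groundspeed 43.5 kt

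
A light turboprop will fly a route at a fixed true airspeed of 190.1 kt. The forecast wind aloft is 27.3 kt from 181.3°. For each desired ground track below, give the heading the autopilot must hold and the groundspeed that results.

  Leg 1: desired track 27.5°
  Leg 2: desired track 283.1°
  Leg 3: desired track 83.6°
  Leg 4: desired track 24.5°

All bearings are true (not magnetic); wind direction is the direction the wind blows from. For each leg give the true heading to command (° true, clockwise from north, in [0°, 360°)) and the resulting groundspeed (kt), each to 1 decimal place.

Leg 1: desired track 27.5°; wind correction +3.6° → command heading 31.1°, groundspeed 214.2 kt
Leg 2: desired track 283.1°; wind correction -8.1° → command heading 275.0°, groundspeed 193.8 kt
Leg 3: desired track 83.6°; wind correction +8.2° → command heading 91.8°, groundspeed 191.8 kt
Leg 4: desired track 24.5°; wind correction +3.2° → command heading 27.7°, groundspeed 214.9 kt

Leg 1: heading=31.1°, groundspeed=214.2 kt
Leg 2: heading=275.0°, groundspeed=193.8 kt
Leg 3: heading=91.8°, groundspeed=191.8 kt
Leg 4: heading=27.7°, groundspeed=214.9 kt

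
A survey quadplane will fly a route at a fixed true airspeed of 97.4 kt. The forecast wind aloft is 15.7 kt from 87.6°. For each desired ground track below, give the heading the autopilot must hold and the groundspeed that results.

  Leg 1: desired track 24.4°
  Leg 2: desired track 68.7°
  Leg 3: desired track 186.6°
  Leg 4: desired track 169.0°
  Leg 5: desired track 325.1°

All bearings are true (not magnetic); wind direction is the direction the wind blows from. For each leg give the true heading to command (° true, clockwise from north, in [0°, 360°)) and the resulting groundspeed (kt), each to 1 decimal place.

Leg 1: desired track 24.4°; wind correction +8.3° → command heading 32.7°, groundspeed 89.3 kt
Leg 2: desired track 68.7°; wind correction +3.0° → command heading 71.7°, groundspeed 82.4 kt
Leg 3: desired track 186.6°; wind correction -9.2° → command heading 177.4°, groundspeed 98.6 kt
Leg 4: desired track 169.0°; wind correction -9.2° → command heading 159.8°, groundspeed 93.8 kt
Leg 5: desired track 325.1°; wind correction +7.8° → command heading 332.9°, groundspeed 104.9 kt

Leg 1: heading=32.7°, groundspeed=89.3 kt
Leg 2: heading=71.7°, groundspeed=82.4 kt
Leg 3: heading=177.4°, groundspeed=98.6 kt
Leg 4: heading=159.8°, groundspeed=93.8 kt
Leg 5: heading=332.9°, groundspeed=104.9 kt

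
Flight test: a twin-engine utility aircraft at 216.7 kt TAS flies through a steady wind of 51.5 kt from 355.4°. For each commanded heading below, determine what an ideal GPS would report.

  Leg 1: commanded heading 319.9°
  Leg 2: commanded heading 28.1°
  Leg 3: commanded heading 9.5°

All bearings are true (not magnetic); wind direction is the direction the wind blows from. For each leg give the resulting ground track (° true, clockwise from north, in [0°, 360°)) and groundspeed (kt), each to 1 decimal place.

Leg 1: heading 319.9°; drift -9.7° → track 310.2°, groundspeed 177.3 kt
Leg 2: heading 28.1°; drift +9.1° → track 37.2°, groundspeed 175.6 kt
Leg 3: heading 9.5°; drift +4.3° → track 13.8°, groundspeed 167.2 kt

Leg 1: track=310.2°, groundspeed=177.3 kt
Leg 2: track=37.2°, groundspeed=175.6 kt
Leg 3: track=13.8°, groundspeed=167.2 kt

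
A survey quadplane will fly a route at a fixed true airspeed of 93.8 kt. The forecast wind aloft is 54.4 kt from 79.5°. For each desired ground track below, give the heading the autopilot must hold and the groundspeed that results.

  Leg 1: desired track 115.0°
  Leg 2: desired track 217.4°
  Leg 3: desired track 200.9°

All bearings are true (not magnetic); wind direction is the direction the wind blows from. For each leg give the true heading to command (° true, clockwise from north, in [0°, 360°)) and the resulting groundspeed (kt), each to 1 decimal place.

Leg 1: heading=95.3°, groundspeed=44.0 kt
Leg 2: heading=194.5°, groundspeed=126.8 kt
Leg 3: heading=171.2°, groundspeed=109.8 kt

Leg 1: desired track 115.0°; wind correction -19.7° → command heading 95.3°, groundspeed 44.0 kt
Leg 2: desired track 217.4°; wind correction -22.9° → command heading 194.5°, groundspeed 126.8 kt
Leg 3: desired track 200.9°; wind correction -29.7° → command heading 171.2°, groundspeed 109.8 kt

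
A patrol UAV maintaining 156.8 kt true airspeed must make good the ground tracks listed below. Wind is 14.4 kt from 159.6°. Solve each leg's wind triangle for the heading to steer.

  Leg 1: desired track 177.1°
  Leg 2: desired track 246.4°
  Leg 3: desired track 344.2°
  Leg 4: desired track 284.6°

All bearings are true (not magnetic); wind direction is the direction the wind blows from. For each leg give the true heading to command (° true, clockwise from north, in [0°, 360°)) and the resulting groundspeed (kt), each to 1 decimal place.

Leg 1: heading=175.5°, groundspeed=143.0 kt
Leg 2: heading=241.1°, groundspeed=155.3 kt
Leg 3: heading=344.6°, groundspeed=171.1 kt
Leg 4: heading=280.3°, groundspeed=164.6 kt

Leg 1: desired track 177.1°; wind correction -1.6° → command heading 175.5°, groundspeed 143.0 kt
Leg 2: desired track 246.4°; wind correction -5.3° → command heading 241.1°, groundspeed 155.3 kt
Leg 3: desired track 344.2°; wind correction +0.4° → command heading 344.6°, groundspeed 171.1 kt
Leg 4: desired track 284.6°; wind correction -4.3° → command heading 280.3°, groundspeed 164.6 kt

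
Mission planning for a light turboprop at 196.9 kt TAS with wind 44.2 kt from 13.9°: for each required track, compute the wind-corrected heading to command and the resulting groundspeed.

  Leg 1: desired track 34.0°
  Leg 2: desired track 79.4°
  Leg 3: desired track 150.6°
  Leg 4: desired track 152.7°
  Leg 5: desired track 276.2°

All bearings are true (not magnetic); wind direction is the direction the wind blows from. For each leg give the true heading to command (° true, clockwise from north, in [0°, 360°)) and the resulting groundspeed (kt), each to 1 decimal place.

Leg 1: heading=29.6°, groundspeed=154.8 kt
Leg 2: heading=67.6°, groundspeed=174.4 kt
Leg 3: heading=141.7°, groundspeed=226.7 kt
Leg 4: heading=144.2°, groundspeed=228.0 kt
Leg 5: heading=289.1°, groundspeed=197.9 kt

Leg 1: desired track 34.0°; wind correction -4.4° → command heading 29.6°, groundspeed 154.8 kt
Leg 2: desired track 79.4°; wind correction -11.8° → command heading 67.6°, groundspeed 174.4 kt
Leg 3: desired track 150.6°; wind correction -8.9° → command heading 141.7°, groundspeed 226.7 kt
Leg 4: desired track 152.7°; wind correction -8.5° → command heading 144.2°, groundspeed 228.0 kt
Leg 5: desired track 276.2°; wind correction +12.9° → command heading 289.1°, groundspeed 197.9 kt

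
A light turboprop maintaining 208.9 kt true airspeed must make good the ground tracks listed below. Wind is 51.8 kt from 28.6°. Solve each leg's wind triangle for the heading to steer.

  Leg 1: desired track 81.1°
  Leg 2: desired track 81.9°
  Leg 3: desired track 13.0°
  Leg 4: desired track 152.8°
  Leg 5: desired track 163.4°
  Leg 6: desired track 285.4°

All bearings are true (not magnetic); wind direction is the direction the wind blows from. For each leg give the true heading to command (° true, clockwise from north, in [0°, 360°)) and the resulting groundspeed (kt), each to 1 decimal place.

Leg 1: desired track 81.1°; wind correction -11.3° → command heading 69.8°, groundspeed 173.3 kt
Leg 2: desired track 81.9°; wind correction -11.5° → command heading 70.4°, groundspeed 173.8 kt
Leg 3: desired track 13.0°; wind correction +3.8° → command heading 16.8°, groundspeed 158.5 kt
Leg 4: desired track 152.8°; wind correction -11.8° → command heading 141.0°, groundspeed 233.6 kt
Leg 5: desired track 163.4°; wind correction -10.1° → command heading 153.3°, groundspeed 242.1 kt
Leg 6: desired track 285.4°; wind correction +14.0° → command heading 299.4°, groundspeed 214.5 kt

Leg 1: heading=69.8°, groundspeed=173.3 kt
Leg 2: heading=70.4°, groundspeed=173.8 kt
Leg 3: heading=16.8°, groundspeed=158.5 kt
Leg 4: heading=141.0°, groundspeed=233.6 kt
Leg 5: heading=153.3°, groundspeed=242.1 kt
Leg 6: heading=299.4°, groundspeed=214.5 kt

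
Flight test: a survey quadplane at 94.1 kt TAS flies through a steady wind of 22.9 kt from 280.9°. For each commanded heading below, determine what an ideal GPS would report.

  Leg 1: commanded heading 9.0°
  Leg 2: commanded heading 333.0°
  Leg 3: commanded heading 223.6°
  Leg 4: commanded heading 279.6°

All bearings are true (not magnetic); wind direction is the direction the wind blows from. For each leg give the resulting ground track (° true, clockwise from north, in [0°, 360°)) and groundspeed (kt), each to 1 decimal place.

Leg 1: heading 9.0°; drift +13.8° → track 22.8°, groundspeed 96.1 kt
Leg 2: heading 333.0°; drift +12.7° → track 345.7°, groundspeed 82.0 kt
Leg 3: heading 223.6°; drift -13.3° → track 210.3°, groundspeed 84.0 kt
Leg 4: heading 279.6°; drift -0.4° → track 279.2°, groundspeed 71.2 kt

Leg 1: track=22.8°, groundspeed=96.1 kt
Leg 2: track=345.7°, groundspeed=82.0 kt
Leg 3: track=210.3°, groundspeed=84.0 kt
Leg 4: track=279.2°, groundspeed=71.2 kt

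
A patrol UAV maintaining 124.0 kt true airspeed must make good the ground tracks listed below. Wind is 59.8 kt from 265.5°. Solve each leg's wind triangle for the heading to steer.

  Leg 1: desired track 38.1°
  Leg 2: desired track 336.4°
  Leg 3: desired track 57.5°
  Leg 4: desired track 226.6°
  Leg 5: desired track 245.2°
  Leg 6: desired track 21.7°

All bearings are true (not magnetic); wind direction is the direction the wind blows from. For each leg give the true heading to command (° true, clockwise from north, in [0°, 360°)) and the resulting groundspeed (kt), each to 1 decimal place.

Leg 1: desired track 38.1°; wind correction -20.8° → command heading 17.3°, groundspeed 156.4 kt
Leg 2: desired track 336.4°; wind correction -27.1° → command heading 309.3°, groundspeed 90.8 kt
Leg 3: desired track 57.5°; wind correction -13.1° → command heading 44.4°, groundspeed 173.6 kt
Leg 4: desired track 226.6°; wind correction +17.6° → command heading 244.2°, groundspeed 71.6 kt
Leg 5: desired track 245.2°; wind correction +9.6° → command heading 254.8°, groundspeed 66.2 kt
Leg 6: desired track 21.7°; wind correction -25.6° → command heading 356.1°, groundspeed 138.2 kt

Leg 1: heading=17.3°, groundspeed=156.4 kt
Leg 2: heading=309.3°, groundspeed=90.8 kt
Leg 3: heading=44.4°, groundspeed=173.6 kt
Leg 4: heading=244.2°, groundspeed=71.6 kt
Leg 5: heading=254.8°, groundspeed=66.2 kt
Leg 6: heading=356.1°, groundspeed=138.2 kt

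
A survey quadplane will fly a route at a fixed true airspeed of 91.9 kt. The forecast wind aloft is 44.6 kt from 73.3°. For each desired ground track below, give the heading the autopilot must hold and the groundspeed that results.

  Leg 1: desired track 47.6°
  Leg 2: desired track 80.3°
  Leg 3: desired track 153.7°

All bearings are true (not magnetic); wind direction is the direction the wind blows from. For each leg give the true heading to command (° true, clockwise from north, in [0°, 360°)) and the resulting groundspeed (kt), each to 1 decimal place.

Leg 1: heading=59.7°, groundspeed=49.7 kt
Leg 2: heading=76.9°, groundspeed=47.5 kt
Leg 3: heading=125.1°, groundspeed=73.3 kt

Leg 1: desired track 47.6°; wind correction +12.1° → command heading 59.7°, groundspeed 49.7 kt
Leg 2: desired track 80.3°; wind correction -3.4° → command heading 76.9°, groundspeed 47.5 kt
Leg 3: desired track 153.7°; wind correction -28.6° → command heading 125.1°, groundspeed 73.3 kt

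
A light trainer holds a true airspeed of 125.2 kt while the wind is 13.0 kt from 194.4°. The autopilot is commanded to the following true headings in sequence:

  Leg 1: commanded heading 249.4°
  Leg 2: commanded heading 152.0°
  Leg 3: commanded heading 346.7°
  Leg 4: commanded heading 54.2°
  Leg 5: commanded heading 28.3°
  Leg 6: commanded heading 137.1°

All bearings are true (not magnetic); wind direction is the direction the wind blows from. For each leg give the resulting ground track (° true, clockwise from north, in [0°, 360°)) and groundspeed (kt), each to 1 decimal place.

Leg 1: track=254.6°, groundspeed=118.2 kt
Leg 2: track=147.7°, groundspeed=115.9 kt
Leg 3: track=349.2°, groundspeed=136.8 kt
Leg 4: track=50.7°, groundspeed=135.4 kt
Leg 5: track=27.0°, groundspeed=137.9 kt
Leg 6: track=131.8°, groundspeed=118.7 kt

Leg 1: heading 249.4°; drift +5.2° → track 254.6°, groundspeed 118.2 kt
Leg 2: heading 152.0°; drift -4.3° → track 147.7°, groundspeed 115.9 kt
Leg 3: heading 346.7°; drift +2.5° → track 349.2°, groundspeed 136.8 kt
Leg 4: heading 54.2°; drift -3.5° → track 50.7°, groundspeed 135.4 kt
Leg 5: heading 28.3°; drift -1.3° → track 27.0°, groundspeed 137.9 kt
Leg 6: heading 137.1°; drift -5.3° → track 131.8°, groundspeed 118.7 kt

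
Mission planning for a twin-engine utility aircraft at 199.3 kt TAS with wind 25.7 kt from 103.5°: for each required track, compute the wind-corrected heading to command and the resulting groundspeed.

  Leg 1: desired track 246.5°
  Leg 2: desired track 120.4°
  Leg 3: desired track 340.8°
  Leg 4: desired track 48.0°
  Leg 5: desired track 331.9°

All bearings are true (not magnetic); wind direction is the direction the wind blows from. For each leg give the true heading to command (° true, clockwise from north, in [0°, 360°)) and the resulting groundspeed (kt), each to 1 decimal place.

Leg 1: heading=242.0°, groundspeed=219.2 kt
Leg 2: heading=118.3°, groundspeed=174.6 kt
Leg 3: heading=347.0°, groundspeed=212.0 kt
Leg 4: heading=54.1°, groundspeed=183.6 kt
Leg 5: heading=337.4°, groundspeed=215.4 kt

Leg 1: desired track 246.5°; wind correction -4.5° → command heading 242.0°, groundspeed 219.2 kt
Leg 2: desired track 120.4°; wind correction -2.1° → command heading 118.3°, groundspeed 174.6 kt
Leg 3: desired track 340.8°; wind correction +6.2° → command heading 347.0°, groundspeed 212.0 kt
Leg 4: desired track 48.0°; wind correction +6.1° → command heading 54.1°, groundspeed 183.6 kt
Leg 5: desired track 331.9°; wind correction +5.5° → command heading 337.4°, groundspeed 215.4 kt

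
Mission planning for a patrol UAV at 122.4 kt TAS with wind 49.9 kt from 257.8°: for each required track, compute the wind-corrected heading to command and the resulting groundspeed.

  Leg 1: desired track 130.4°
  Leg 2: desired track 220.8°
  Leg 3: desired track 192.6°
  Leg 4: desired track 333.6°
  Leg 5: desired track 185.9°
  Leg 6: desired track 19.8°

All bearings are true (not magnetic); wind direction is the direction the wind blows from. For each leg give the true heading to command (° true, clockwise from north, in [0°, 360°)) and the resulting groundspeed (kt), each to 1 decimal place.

Leg 1: heading=149.3°, groundspeed=146.1 kt
Leg 2: heading=235.0°, groundspeed=78.8 kt
Leg 3: heading=214.3°, groundspeed=92.8 kt
Leg 4: heading=310.3°, groundspeed=100.2 kt
Leg 5: heading=208.7°, groundspeed=97.3 kt
Leg 6: heading=359.6°, groundspeed=141.3 kt

Leg 1: desired track 130.4°; wind correction +18.9° → command heading 149.3°, groundspeed 146.1 kt
Leg 2: desired track 220.8°; wind correction +14.2° → command heading 235.0°, groundspeed 78.8 kt
Leg 3: desired track 192.6°; wind correction +21.7° → command heading 214.3°, groundspeed 92.8 kt
Leg 4: desired track 333.6°; wind correction -23.3° → command heading 310.3°, groundspeed 100.2 kt
Leg 5: desired track 185.9°; wind correction +22.8° → command heading 208.7°, groundspeed 97.3 kt
Leg 6: desired track 19.8°; wind correction -20.2° → command heading 359.6°, groundspeed 141.3 kt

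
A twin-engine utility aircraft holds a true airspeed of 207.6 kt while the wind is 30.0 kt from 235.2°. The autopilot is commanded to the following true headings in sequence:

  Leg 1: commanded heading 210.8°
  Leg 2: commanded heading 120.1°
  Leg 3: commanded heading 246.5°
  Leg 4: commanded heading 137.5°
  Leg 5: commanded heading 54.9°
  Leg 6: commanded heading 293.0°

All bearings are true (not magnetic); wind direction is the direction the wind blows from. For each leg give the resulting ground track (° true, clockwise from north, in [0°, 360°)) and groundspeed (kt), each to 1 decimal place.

Leg 1: heading 210.8°; drift -3.9° → track 206.9°, groundspeed 180.7 kt
Leg 2: heading 120.1°; drift -7.0° → track 113.1°, groundspeed 222.0 kt
Leg 3: heading 246.5°; drift +1.9° → track 248.4°, groundspeed 178.3 kt
Leg 4: heading 137.5°; drift -8.0° → track 129.5°, groundspeed 213.7 kt
Leg 5: heading 54.9°; drift +0.0° → track 54.9°, groundspeed 237.6 kt
Leg 6: heading 293.0°; drift +7.5° → track 300.5°, groundspeed 193.3 kt

Leg 1: track=206.9°, groundspeed=180.7 kt
Leg 2: track=113.1°, groundspeed=222.0 kt
Leg 3: track=248.4°, groundspeed=178.3 kt
Leg 4: track=129.5°, groundspeed=213.7 kt
Leg 5: track=54.9°, groundspeed=237.6 kt
Leg 6: track=300.5°, groundspeed=193.3 kt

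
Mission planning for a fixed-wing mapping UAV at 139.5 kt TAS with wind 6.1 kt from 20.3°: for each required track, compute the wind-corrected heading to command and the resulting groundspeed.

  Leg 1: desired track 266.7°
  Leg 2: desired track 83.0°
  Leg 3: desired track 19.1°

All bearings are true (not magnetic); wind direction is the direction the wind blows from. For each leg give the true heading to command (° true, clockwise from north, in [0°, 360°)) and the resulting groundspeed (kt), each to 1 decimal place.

Leg 1: heading=269.0°, groundspeed=141.8 kt
Leg 2: heading=80.8°, groundspeed=136.6 kt
Leg 3: heading=19.2°, groundspeed=133.4 kt

Leg 1: desired track 266.7°; wind correction +2.3° → command heading 269.0°, groundspeed 141.8 kt
Leg 2: desired track 83.0°; wind correction -2.2° → command heading 80.8°, groundspeed 136.6 kt
Leg 3: desired track 19.1°; wind correction +0.1° → command heading 19.2°, groundspeed 133.4 kt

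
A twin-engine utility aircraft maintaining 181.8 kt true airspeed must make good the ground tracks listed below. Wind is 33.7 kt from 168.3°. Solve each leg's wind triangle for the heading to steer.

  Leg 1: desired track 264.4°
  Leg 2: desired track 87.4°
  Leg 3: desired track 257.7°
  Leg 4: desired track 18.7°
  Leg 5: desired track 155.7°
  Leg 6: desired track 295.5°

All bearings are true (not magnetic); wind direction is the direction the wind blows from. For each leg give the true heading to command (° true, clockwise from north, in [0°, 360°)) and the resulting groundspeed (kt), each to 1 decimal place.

Leg 1: desired track 264.4°; wind correction -10.6° → command heading 253.8°, groundspeed 182.3 kt
Leg 2: desired track 87.4°; wind correction +10.5° → command heading 97.9°, groundspeed 173.4 kt
Leg 3: desired track 257.7°; wind correction -10.7° → command heading 247.0°, groundspeed 178.3 kt
Leg 4: desired track 18.7°; wind correction +5.4° → command heading 24.1°, groundspeed 210.1 kt
Leg 5: desired track 155.7°; wind correction +2.3° → command heading 158.0°, groundspeed 148.8 kt
Leg 6: desired track 295.5°; wind correction -8.5° → command heading 287.0°, groundspeed 200.2 kt

Leg 1: heading=253.8°, groundspeed=182.3 kt
Leg 2: heading=97.9°, groundspeed=173.4 kt
Leg 3: heading=247.0°, groundspeed=178.3 kt
Leg 4: heading=24.1°, groundspeed=210.1 kt
Leg 5: heading=158.0°, groundspeed=148.8 kt
Leg 6: heading=287.0°, groundspeed=200.2 kt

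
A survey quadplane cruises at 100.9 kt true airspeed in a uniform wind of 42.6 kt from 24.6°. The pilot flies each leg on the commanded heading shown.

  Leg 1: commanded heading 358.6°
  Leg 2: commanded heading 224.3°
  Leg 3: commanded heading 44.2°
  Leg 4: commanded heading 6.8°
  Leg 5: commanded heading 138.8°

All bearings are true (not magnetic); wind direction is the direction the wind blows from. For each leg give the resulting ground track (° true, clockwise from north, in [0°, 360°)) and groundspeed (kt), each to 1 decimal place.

Leg 1: heading 358.6°; drift -16.6° → track 342.0°, groundspeed 65.3 kt
Leg 2: heading 224.3°; drift -5.8° → track 218.5°, groundspeed 141.7 kt
Leg 3: heading 44.2°; drift +13.2° → track 57.4°, groundspeed 62.4 kt
Leg 4: heading 6.8°; drift -12.2° → track 354.6°, groundspeed 61.7 kt
Leg 5: heading 138.8°; drift +18.2° → track 157.0°, groundspeed 124.6 kt

Leg 1: track=342.0°, groundspeed=65.3 kt
Leg 2: track=218.5°, groundspeed=141.7 kt
Leg 3: track=57.4°, groundspeed=62.4 kt
Leg 4: track=354.6°, groundspeed=61.7 kt
Leg 5: track=157.0°, groundspeed=124.6 kt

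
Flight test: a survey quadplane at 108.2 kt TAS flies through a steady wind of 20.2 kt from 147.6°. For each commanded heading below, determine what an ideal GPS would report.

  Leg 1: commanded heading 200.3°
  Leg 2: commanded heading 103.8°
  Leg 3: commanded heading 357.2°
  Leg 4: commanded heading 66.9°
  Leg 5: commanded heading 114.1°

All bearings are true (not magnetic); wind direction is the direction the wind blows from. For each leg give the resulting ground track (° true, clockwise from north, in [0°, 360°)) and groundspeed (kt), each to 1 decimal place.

Leg 1: heading 200.3°; drift +9.5° → track 209.8°, groundspeed 97.3 kt
Leg 2: heading 103.8°; drift -8.5° → track 95.3°, groundspeed 94.7 kt
Leg 3: heading 357.2°; drift -4.5° → track 352.7°, groundspeed 126.2 kt
Leg 4: heading 66.9°; drift -10.8° → track 56.1°, groundspeed 106.8 kt
Leg 5: heading 114.1°; drift -7.0° → track 107.1°, groundspeed 92.0 kt

Leg 1: track=209.8°, groundspeed=97.3 kt
Leg 2: track=95.3°, groundspeed=94.7 kt
Leg 3: track=352.7°, groundspeed=126.2 kt
Leg 4: track=56.1°, groundspeed=106.8 kt
Leg 5: track=107.1°, groundspeed=92.0 kt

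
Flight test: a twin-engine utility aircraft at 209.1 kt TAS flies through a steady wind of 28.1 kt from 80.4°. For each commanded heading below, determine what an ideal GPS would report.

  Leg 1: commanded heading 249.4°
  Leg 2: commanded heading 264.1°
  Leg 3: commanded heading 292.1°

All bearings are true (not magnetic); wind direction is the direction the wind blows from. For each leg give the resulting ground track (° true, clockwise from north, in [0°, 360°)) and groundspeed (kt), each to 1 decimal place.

Leg 1: track=250.7°, groundspeed=236.7 kt
Leg 2: track=263.7°, groundspeed=237.1 kt
Leg 3: track=288.5°, groundspeed=233.5 kt

Leg 1: heading 249.4°; drift +1.3° → track 250.7°, groundspeed 236.7 kt
Leg 2: heading 264.1°; drift -0.4° → track 263.7°, groundspeed 237.1 kt
Leg 3: heading 292.1°; drift -3.6° → track 288.5°, groundspeed 233.5 kt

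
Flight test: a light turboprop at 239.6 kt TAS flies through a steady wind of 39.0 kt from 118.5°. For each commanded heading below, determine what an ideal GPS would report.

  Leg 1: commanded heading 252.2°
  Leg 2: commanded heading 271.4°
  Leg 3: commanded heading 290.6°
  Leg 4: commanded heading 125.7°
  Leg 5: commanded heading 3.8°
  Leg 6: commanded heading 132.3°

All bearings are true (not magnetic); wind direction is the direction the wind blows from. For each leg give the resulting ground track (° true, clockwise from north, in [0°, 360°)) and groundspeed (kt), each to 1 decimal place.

Leg 1: track=258.2°, groundspeed=268.0 kt
Leg 2: track=275.1°, groundspeed=274.9 kt
Leg 3: track=291.7°, groundspeed=278.3 kt
Leg 4: track=127.1°, groundspeed=201.0 kt
Leg 5: track=355.9°, groundspeed=258.3 kt
Leg 6: track=134.9°, groundspeed=201.9 kt

Leg 1: heading 252.2°; drift +6.0° → track 258.2°, groundspeed 268.0 kt
Leg 2: heading 271.4°; drift +3.7° → track 275.1°, groundspeed 274.9 kt
Leg 3: heading 290.6°; drift +1.1° → track 291.7°, groundspeed 278.3 kt
Leg 4: heading 125.7°; drift +1.4° → track 127.1°, groundspeed 201.0 kt
Leg 5: heading 3.8°; drift -7.9° → track 355.9°, groundspeed 258.3 kt
Leg 6: heading 132.3°; drift +2.6° → track 134.9°, groundspeed 201.9 kt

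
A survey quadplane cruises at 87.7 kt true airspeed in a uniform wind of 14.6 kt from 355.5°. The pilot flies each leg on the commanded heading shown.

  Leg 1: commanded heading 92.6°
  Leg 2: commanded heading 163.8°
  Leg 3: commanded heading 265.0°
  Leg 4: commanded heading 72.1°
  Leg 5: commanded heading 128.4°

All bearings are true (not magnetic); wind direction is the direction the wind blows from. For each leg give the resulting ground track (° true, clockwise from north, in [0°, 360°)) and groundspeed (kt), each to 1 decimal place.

Leg 1: track=101.8°, groundspeed=90.7 kt
Leg 2: track=165.5°, groundspeed=102.0 kt
Leg 3: track=255.6°, groundspeed=89.0 kt
Leg 4: track=81.7°, groundspeed=85.5 kt
Leg 5: track=134.7°, groundspeed=98.2 kt

Leg 1: heading 92.6°; drift +9.2° → track 101.8°, groundspeed 90.7 kt
Leg 2: heading 163.8°; drift +1.7° → track 165.5°, groundspeed 102.0 kt
Leg 3: heading 265.0°; drift -9.4° → track 255.6°, groundspeed 89.0 kt
Leg 4: heading 72.1°; drift +9.6° → track 81.7°, groundspeed 85.5 kt
Leg 5: heading 128.4°; drift +6.3° → track 134.7°, groundspeed 98.2 kt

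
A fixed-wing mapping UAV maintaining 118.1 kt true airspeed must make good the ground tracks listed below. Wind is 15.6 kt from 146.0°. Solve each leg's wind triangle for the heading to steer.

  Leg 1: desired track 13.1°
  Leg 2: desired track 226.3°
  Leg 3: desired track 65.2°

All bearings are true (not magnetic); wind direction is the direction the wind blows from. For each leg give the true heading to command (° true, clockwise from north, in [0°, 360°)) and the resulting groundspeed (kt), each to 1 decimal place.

Leg 1: desired track 13.1°; wind correction +5.6° → command heading 18.7°, groundspeed 128.2 kt
Leg 2: desired track 226.3°; wind correction -7.5° → command heading 218.8°, groundspeed 114.5 kt
Leg 3: desired track 65.2°; wind correction +7.5° → command heading 72.7°, groundspeed 114.6 kt

Leg 1: heading=18.7°, groundspeed=128.2 kt
Leg 2: heading=218.8°, groundspeed=114.5 kt
Leg 3: heading=72.7°, groundspeed=114.6 kt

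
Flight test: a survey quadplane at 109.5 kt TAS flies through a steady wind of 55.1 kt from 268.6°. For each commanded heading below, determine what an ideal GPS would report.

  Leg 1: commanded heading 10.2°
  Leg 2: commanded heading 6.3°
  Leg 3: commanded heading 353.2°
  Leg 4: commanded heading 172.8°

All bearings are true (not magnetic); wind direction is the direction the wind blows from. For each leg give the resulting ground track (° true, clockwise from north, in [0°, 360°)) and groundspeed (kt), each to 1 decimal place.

Leg 1: track=34.3°, groundspeed=132.1 kt
Leg 2: track=31.3°, groundspeed=129.0 kt
Leg 3: track=20.9°, groundspeed=117.9 kt
Leg 4: track=147.3°, groundspeed=127.5 kt

Leg 1: heading 10.2°; drift +24.1° → track 34.3°, groundspeed 132.1 kt
Leg 2: heading 6.3°; drift +25.0° → track 31.3°, groundspeed 129.0 kt
Leg 3: heading 353.2°; drift +27.7° → track 20.9°, groundspeed 117.9 kt
Leg 4: heading 172.8°; drift -25.5° → track 147.3°, groundspeed 127.5 kt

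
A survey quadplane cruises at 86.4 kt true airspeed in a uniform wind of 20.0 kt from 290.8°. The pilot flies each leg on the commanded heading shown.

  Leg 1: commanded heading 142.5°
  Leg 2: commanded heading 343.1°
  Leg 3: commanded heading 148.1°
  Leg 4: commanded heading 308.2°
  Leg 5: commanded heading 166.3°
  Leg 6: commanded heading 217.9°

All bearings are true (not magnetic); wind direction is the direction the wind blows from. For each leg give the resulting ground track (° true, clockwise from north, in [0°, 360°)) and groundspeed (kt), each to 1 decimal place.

Leg 1: track=136.7°, groundspeed=103.9 kt
Leg 2: track=355.1°, groundspeed=75.8 kt
Leg 3: track=141.3°, groundspeed=103.0 kt
Leg 4: track=313.3°, groundspeed=67.6 kt
Leg 5: track=156.7°, groundspeed=99.1 kt
Leg 6: track=204.5°, groundspeed=82.8 kt

Leg 1: heading 142.5°; drift -5.8° → track 136.7°, groundspeed 103.9 kt
Leg 2: heading 343.1°; drift +12.0° → track 355.1°, groundspeed 75.8 kt
Leg 3: heading 148.1°; drift -6.8° → track 141.3°, groundspeed 103.0 kt
Leg 4: heading 308.2°; drift +5.1° → track 313.3°, groundspeed 67.6 kt
Leg 5: heading 166.3°; drift -9.6° → track 156.7°, groundspeed 99.1 kt
Leg 6: heading 217.9°; drift -13.4° → track 204.5°, groundspeed 82.8 kt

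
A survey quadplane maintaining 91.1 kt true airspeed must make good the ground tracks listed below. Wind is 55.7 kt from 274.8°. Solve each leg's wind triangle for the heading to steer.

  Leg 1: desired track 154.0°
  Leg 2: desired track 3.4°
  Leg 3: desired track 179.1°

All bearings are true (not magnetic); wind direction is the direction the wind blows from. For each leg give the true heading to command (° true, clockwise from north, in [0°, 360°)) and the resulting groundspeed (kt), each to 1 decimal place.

Leg 1: heading=185.7°, groundspeed=106.0 kt
Leg 2: heading=325.7°, groundspeed=70.7 kt
Leg 3: heading=216.6°, groundspeed=77.8 kt

Leg 1: desired track 154.0°; wind correction +31.7° → command heading 185.7°, groundspeed 106.0 kt
Leg 2: desired track 3.4°; wind correction -37.7° → command heading 325.7°, groundspeed 70.7 kt
Leg 3: desired track 179.1°; wind correction +37.5° → command heading 216.6°, groundspeed 77.8 kt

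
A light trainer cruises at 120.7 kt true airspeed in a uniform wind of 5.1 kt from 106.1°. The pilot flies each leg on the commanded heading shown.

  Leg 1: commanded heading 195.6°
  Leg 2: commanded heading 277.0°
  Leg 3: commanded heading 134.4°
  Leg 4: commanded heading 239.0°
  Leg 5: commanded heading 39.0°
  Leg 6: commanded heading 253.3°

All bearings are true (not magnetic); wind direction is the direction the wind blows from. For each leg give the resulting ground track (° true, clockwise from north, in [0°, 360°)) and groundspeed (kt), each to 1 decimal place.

Leg 1: heading 195.6°; drift +2.4° → track 198.0°, groundspeed 120.8 kt
Leg 2: heading 277.0°; drift +0.4° → track 277.4°, groundspeed 125.7 kt
Leg 3: heading 134.4°; drift +1.2° → track 135.6°, groundspeed 116.2 kt
Leg 4: heading 239.0°; drift +1.7° → track 240.7°, groundspeed 124.2 kt
Leg 5: heading 39.0°; drift -2.3° → track 36.7°, groundspeed 118.8 kt
Leg 6: heading 253.3°; drift +1.3° → track 254.6°, groundspeed 125.0 kt

Leg 1: track=198.0°, groundspeed=120.8 kt
Leg 2: track=277.4°, groundspeed=125.7 kt
Leg 3: track=135.6°, groundspeed=116.2 kt
Leg 4: track=240.7°, groundspeed=124.2 kt
Leg 5: track=36.7°, groundspeed=118.8 kt
Leg 6: track=254.6°, groundspeed=125.0 kt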